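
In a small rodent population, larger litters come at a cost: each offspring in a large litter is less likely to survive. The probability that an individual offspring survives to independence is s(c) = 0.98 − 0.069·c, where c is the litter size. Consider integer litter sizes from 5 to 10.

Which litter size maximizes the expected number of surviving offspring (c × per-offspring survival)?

Expected surviving offspring = c × s(c):
  c=5: 5 × 0.635 = 3.175
  c=6: 6 × 0.566 = 3.396
  c=7: 7 × 0.497 = 3.479
  c=8: 8 × 0.428 = 3.424
  c=9: 9 × 0.359 = 3.231
  c=10: 10 × 0.290 = 2.900
Maximum at c = 7 (3.479 surviving offspring).

7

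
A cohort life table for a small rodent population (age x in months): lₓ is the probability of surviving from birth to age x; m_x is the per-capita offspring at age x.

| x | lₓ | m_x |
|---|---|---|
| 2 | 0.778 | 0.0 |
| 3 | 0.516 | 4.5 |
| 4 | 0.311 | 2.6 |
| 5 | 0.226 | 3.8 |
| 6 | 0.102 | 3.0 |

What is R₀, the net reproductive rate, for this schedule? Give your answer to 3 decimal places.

4.295

R₀ = Σ lₓ m_x:
  age 2: 0.778 × 0.0 = 0.0000
  age 3: 0.516 × 4.5 = 2.3220
  age 4: 0.311 × 2.6 = 0.8086
  age 5: 0.226 × 3.8 = 0.8588
  age 6: 0.102 × 3.0 = 0.3060
R₀ = 0.0000 + 2.3220 + 0.8086 + 0.8588 + 0.3060 = 4.2954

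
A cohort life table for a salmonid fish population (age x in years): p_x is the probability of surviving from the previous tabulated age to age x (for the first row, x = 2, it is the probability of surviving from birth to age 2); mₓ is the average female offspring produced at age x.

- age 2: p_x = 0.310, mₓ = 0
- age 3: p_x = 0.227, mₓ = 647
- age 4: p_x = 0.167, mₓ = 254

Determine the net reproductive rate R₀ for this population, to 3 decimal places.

Survivorship from birth: l_x = p_2·p_3·…·p_x.
  l_2 = 0.31000
  l_3 = 0.07037
  l_4 = 0.01175
R₀ = Σ l_x mₓ:
  age 2: 0.31000 × 0 = 0.0000
  age 3: 0.07037 × 647 = 45.5294
  age 4: 0.01175 × 254 = 2.9845
R₀ = 0.0000 + 45.5294 + 2.9845 = 48.5139

48.514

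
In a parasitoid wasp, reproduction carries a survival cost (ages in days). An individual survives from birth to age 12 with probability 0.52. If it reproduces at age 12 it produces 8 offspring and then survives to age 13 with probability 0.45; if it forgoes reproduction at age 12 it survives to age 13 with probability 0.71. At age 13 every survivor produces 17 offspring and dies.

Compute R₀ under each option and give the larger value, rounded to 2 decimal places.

breed at age 12: R₀ = 0.52 × (8 + 0.45 × 17) = 0.52 × 15.6500 = 8.1380
delay to age 13: R₀ = 0.52 × (0.71 × 17) = 0.52 × 12.0700 = 6.2764
Higher: breed at age 12 (8.1380).

8.14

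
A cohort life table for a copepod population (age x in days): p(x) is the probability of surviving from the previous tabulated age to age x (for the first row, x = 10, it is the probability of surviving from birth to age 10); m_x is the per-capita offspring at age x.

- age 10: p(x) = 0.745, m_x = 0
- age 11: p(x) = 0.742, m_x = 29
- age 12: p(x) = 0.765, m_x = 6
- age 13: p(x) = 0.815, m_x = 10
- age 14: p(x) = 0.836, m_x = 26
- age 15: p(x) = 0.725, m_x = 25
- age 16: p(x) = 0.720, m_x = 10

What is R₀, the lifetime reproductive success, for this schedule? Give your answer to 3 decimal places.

Survivorship from birth: l_x = p_10·p_11·…·p_x.
  l_10 = 0.74500
  l_11 = 0.55279
  l_12 = 0.42288
  l_13 = 0.34465
  l_14 = 0.28813
  l_15 = 0.20889
  l_16 = 0.15040
R₀ = Σ l_x m_x:
  age 10: 0.74500 × 0 = 0.0000
  age 11: 0.55279 × 29 = 16.0309
  age 12: 0.42288 × 6 = 2.5373
  age 13: 0.34465 × 10 = 3.4465
  age 14: 0.28813 × 26 = 7.4914
  age 15: 0.20889 × 25 = 5.2222
  age 16: 0.15040 × 10 = 1.5040
R₀ = 0.0000 + 16.0309 + 2.5373 + 3.4465 + 7.4914 + 5.2222 + 1.5040 = 36.2323

36.232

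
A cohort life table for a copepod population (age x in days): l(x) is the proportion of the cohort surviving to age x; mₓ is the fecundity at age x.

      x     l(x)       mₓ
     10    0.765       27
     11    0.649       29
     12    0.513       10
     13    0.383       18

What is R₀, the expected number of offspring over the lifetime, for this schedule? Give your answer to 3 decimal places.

51.500

R₀ = Σ l(x) mₓ:
  age 10: 0.765 × 27 = 20.6550
  age 11: 0.649 × 29 = 18.8210
  age 12: 0.513 × 10 = 5.1300
  age 13: 0.383 × 18 = 6.8940
R₀ = 20.6550 + 18.8210 + 5.1300 + 6.8940 = 51.5000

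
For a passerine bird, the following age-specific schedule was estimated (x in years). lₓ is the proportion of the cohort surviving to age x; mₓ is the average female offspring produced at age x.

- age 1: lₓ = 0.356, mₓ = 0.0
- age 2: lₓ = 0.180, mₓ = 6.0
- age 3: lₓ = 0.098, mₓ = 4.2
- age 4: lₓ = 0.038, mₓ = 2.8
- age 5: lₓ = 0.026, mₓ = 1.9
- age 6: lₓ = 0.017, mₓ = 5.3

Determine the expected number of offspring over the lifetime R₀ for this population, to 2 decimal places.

R₀ = Σ lₓ mₓ:
  age 1: 0.356 × 0.0 = 0.0000
  age 2: 0.180 × 6.0 = 1.0800
  age 3: 0.098 × 4.2 = 0.4116
  age 4: 0.038 × 2.8 = 0.1064
  age 5: 0.026 × 1.9 = 0.0494
  age 6: 0.017 × 5.3 = 0.0901
R₀ = 0.0000 + 1.0800 + 0.4116 + 0.1064 + 0.0494 + 0.0901 = 1.7375

1.74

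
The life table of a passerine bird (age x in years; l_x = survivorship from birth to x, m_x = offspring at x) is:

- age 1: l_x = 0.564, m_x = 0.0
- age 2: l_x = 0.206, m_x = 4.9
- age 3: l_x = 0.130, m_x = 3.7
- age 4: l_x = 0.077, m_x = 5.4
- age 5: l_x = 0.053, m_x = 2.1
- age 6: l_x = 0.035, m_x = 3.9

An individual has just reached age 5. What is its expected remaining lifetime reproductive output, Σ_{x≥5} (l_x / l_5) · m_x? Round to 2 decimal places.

4.68

l_5 = 0.053. Conditional survival from age 5 to x is l_x / l_5.
  x=5: (0.053/0.053) × 2.1 = 2.1000
  x=6: (0.035/0.053) × 3.9 = 2.5755
Sum = 2.1000 + 2.5755 = 4.6755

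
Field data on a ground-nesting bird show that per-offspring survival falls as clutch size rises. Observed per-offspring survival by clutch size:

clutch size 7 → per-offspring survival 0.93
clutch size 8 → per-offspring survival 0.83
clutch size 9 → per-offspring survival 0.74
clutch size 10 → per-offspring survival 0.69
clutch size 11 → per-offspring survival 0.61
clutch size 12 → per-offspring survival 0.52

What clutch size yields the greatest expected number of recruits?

Expected recruits = c × s(c):
  c=7: 7 × 0.93 = 6.510
  c=8: 8 × 0.83 = 6.640
  c=9: 9 × 0.74 = 6.660
  c=10: 10 × 0.69 = 6.900
  c=11: 11 × 0.61 = 6.710
  c=12: 12 × 0.52 = 6.240
Maximum at c = 10 (6.900 recruits).

10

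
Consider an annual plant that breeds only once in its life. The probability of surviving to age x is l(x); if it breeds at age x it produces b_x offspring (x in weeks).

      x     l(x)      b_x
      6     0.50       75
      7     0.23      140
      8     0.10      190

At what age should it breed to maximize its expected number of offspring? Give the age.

6

Expected offspring if breeding at age x = l(x) × b_x:
  age 6: 0.50 × 75 = 37.500
  age 7: 0.23 × 140 = 32.200
  age 8: 0.10 × 190 = 19.000
Maximum at age 6 (37.500).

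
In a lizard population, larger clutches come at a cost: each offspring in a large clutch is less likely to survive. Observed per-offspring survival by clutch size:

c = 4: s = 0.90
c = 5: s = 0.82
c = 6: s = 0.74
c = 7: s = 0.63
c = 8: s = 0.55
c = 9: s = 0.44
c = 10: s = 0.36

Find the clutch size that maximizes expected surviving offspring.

Expected surviving offspring = c × s(c):
  c=4: 4 × 0.90 = 3.600
  c=5: 5 × 0.82 = 4.100
  c=6: 6 × 0.74 = 4.440
  c=7: 7 × 0.63 = 4.410
  c=8: 8 × 0.55 = 4.400
  c=9: 9 × 0.44 = 3.960
  c=10: 10 × 0.36 = 3.600
Maximum at c = 6 (4.440 surviving offspring).

6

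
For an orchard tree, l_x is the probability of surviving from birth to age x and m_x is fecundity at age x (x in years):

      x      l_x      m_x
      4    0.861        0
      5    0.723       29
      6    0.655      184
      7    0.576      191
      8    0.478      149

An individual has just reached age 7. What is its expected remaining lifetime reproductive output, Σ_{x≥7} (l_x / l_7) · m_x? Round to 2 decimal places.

l_7 = 0.576. Conditional survival from age 7 to x is l_x / l_7.
  x=7: (0.576/0.576) × 191 = 191.0000
  x=8: (0.478/0.576) × 149 = 123.6493
Sum = 191.0000 + 123.6493 = 314.6493

314.65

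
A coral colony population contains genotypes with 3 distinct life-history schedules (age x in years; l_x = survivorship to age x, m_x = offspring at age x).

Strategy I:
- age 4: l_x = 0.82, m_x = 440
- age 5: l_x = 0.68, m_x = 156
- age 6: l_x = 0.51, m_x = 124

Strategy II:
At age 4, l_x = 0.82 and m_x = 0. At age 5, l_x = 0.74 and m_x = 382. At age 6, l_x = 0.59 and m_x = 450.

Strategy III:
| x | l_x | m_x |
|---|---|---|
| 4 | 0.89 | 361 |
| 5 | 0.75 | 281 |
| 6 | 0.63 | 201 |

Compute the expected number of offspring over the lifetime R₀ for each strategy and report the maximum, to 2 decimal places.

658.67

Strategy I: R₀ = 0.82×440 + 0.68×156 + 0.51×124 = 530.1200
Strategy II: R₀ = 0.82×0 + 0.74×382 + 0.59×450 = 548.1800
Strategy III: R₀ = 0.89×361 + 0.75×281 + 0.63×201 = 658.6700
Highest R₀: strategy III with 658.6700.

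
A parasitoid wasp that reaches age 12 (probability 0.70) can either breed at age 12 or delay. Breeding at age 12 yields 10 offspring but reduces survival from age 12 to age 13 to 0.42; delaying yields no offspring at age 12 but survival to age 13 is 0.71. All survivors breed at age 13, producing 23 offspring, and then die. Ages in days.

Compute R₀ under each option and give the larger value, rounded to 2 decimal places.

13.76

breed at age 12: R₀ = 0.70 × (10 + 0.42 × 23) = 0.70 × 19.6600 = 13.7620
delay to age 13: R₀ = 0.70 × (0.71 × 23) = 0.70 × 16.3300 = 11.4310
Higher: breed at age 12 (13.7620).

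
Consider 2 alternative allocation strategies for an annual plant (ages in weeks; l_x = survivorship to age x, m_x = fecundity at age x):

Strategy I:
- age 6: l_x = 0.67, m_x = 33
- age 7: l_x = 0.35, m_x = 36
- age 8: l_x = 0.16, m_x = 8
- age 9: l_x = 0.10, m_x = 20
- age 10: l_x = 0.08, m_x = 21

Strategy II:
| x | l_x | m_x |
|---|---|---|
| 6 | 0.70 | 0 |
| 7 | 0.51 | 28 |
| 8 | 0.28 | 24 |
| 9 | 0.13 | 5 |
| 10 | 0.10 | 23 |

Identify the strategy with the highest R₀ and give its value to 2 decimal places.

39.67

Strategy I: R₀ = 0.67×33 + 0.35×36 + 0.16×8 + 0.10×20 + 0.08×21 = 39.6700
Strategy II: R₀ = 0.70×0 + 0.51×28 + 0.28×24 + 0.13×5 + 0.10×23 = 23.9500
Highest R₀: strategy I with 39.6700.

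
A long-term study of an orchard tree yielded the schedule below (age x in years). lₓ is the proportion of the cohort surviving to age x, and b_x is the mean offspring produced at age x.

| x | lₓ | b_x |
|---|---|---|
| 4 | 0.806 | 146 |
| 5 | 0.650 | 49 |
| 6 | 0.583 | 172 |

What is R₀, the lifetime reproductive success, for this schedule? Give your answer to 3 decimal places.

249.802

R₀ = Σ lₓ b_x:
  age 4: 0.806 × 146 = 117.6760
  age 5: 0.650 × 49 = 31.8500
  age 6: 0.583 × 172 = 100.2760
R₀ = 117.6760 + 31.8500 + 100.2760 = 249.8020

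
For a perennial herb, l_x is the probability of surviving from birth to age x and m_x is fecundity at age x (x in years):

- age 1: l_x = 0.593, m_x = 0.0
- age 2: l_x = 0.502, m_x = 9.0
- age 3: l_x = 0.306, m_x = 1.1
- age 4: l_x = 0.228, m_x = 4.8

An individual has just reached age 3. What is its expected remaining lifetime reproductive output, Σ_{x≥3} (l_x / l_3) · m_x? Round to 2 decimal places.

4.68

l_3 = 0.306. Conditional survival from age 3 to x is l_x / l_3.
  x=3: (0.306/0.306) × 1.1 = 1.1000
  x=4: (0.228/0.306) × 4.8 = 3.5765
Sum = 1.1000 + 3.5765 = 4.6765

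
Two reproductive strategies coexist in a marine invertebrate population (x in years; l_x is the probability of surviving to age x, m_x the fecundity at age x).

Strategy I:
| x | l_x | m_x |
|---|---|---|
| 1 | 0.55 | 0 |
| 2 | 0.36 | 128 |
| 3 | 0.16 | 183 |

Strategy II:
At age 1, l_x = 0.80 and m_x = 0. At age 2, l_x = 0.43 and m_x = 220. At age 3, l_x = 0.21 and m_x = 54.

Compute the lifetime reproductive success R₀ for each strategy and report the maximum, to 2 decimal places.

Strategy I: R₀ = 0.55×0 + 0.36×128 + 0.16×183 = 75.3600
Strategy II: R₀ = 0.80×0 + 0.43×220 + 0.21×54 = 105.9400
Highest R₀: strategy II with 105.9400.

105.94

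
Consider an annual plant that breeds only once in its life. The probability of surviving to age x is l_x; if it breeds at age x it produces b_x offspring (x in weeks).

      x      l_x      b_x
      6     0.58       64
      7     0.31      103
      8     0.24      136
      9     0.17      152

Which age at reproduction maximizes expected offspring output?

Expected offspring if breeding at age x = l_x × b_x:
  age 6: 0.58 × 64 = 37.120
  age 7: 0.31 × 103 = 31.930
  age 8: 0.24 × 136 = 32.640
  age 9: 0.17 × 152 = 25.840
Maximum at age 6 (37.120).

6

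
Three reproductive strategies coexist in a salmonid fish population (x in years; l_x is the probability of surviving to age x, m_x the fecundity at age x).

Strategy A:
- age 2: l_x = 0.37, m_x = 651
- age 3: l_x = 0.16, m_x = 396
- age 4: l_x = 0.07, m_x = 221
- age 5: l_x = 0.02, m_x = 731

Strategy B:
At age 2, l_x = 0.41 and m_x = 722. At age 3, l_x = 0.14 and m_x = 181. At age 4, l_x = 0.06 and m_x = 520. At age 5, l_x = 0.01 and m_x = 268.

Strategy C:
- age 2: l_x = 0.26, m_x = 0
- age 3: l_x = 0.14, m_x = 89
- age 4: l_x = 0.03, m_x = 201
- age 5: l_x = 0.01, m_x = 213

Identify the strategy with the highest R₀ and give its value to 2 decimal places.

Strategy A: R₀ = 0.37×651 + 0.16×396 + 0.07×221 + 0.02×731 = 334.3200
Strategy B: R₀ = 0.41×722 + 0.14×181 + 0.06×520 + 0.01×268 = 355.2400
Strategy C: R₀ = 0.26×0 + 0.14×89 + 0.03×201 + 0.01×213 = 20.6200
Highest R₀: strategy B with 355.2400.

355.24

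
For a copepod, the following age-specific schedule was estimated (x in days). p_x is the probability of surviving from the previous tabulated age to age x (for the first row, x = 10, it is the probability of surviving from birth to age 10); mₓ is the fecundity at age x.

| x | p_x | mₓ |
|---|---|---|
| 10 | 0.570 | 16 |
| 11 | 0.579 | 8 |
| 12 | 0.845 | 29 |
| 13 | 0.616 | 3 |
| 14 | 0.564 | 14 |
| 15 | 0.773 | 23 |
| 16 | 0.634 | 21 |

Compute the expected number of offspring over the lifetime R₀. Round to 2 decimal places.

24.44

Survivorship from birth: l_x = p_10·p_11·…·p_x.
  l_10 = 0.57000
  l_11 = 0.33003
  l_12 = 0.27888
  l_13 = 0.17179
  l_14 = 0.09689
  l_15 = 0.07489
  l_16 = 0.04748
R₀ = Σ l_x mₓ:
  age 10: 0.57000 × 16 = 9.1200
  age 11: 0.33003 × 8 = 2.6402
  age 12: 0.27888 × 29 = 8.0875
  age 13: 0.17179 × 3 = 0.5154
  age 14: 0.09689 × 14 = 1.3565
  age 15: 0.07489 × 23 = 1.7225
  age 16: 0.04748 × 21 = 0.9971
R₀ = 9.1200 + 2.6402 + 8.0875 + 0.5154 + 1.3565 + 1.7225 + 0.9971 = 24.4391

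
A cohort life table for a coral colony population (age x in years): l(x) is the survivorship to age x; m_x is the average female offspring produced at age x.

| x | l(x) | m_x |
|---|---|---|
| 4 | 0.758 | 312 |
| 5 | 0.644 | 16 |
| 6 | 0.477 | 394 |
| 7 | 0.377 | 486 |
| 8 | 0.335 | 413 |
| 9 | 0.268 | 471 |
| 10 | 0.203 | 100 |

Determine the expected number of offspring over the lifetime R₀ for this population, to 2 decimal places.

902.84

R₀ = Σ l(x) m_x:
  age 4: 0.758 × 312 = 236.4960
  age 5: 0.644 × 16 = 10.3040
  age 6: 0.477 × 394 = 187.9380
  age 7: 0.377 × 486 = 183.2220
  age 8: 0.335 × 413 = 138.3550
  age 9: 0.268 × 471 = 126.2280
  age 10: 0.203 × 100 = 20.3000
R₀ = 236.4960 + 10.3040 + 187.9380 + 183.2220 + 138.3550 + 126.2280 + 20.3000 = 902.8430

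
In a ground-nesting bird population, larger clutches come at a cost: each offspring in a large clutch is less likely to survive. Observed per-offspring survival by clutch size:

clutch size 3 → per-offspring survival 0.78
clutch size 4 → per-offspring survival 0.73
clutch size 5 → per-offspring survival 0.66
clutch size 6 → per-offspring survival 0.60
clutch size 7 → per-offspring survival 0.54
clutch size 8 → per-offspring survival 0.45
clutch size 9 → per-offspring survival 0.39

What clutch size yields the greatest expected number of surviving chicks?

Expected surviving chicks = c × s(c):
  c=3: 3 × 0.78 = 2.340
  c=4: 4 × 0.73 = 2.920
  c=5: 5 × 0.66 = 3.300
  c=6: 6 × 0.60 = 3.600
  c=7: 7 × 0.54 = 3.780
  c=8: 8 × 0.45 = 3.600
  c=9: 9 × 0.39 = 3.510
Maximum at c = 7 (3.780 surviving chicks).

7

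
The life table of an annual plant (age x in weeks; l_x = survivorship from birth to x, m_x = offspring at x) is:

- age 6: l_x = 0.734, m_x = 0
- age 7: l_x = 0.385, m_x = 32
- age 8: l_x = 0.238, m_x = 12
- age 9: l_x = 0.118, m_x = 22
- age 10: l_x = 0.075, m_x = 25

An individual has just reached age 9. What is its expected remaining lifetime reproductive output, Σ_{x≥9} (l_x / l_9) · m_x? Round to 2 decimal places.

37.89

l_9 = 0.118. Conditional survival from age 9 to x is l_x / l_9.
  x=9: (0.118/0.118) × 22 = 22.0000
  x=10: (0.075/0.118) × 25 = 15.8898
Sum = 22.0000 + 15.8898 = 37.8898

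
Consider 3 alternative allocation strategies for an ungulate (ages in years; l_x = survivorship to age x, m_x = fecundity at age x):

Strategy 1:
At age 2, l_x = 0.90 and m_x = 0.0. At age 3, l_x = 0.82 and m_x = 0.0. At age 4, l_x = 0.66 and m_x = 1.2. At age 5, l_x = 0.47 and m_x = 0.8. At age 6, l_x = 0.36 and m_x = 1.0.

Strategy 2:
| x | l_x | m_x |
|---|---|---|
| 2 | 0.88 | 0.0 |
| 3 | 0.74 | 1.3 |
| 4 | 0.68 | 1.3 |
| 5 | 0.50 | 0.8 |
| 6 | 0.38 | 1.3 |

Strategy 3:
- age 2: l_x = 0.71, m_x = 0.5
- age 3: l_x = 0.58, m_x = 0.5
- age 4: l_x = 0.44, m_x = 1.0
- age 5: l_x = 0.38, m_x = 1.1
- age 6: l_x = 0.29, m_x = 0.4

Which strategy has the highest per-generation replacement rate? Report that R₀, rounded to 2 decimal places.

2.74

Strategy 1: R₀ = 0.90×0.0 + 0.82×0.0 + 0.66×1.2 + 0.47×0.8 + 0.36×1.0 = 1.5280
Strategy 2: R₀ = 0.88×0.0 + 0.74×1.3 + 0.68×1.3 + 0.50×0.8 + 0.38×1.3 = 2.7400
Strategy 3: R₀ = 0.71×0.5 + 0.58×0.5 + 0.44×1.0 + 0.38×1.1 + 0.29×0.4 = 1.6190
Highest R₀: strategy 2 with 2.7400.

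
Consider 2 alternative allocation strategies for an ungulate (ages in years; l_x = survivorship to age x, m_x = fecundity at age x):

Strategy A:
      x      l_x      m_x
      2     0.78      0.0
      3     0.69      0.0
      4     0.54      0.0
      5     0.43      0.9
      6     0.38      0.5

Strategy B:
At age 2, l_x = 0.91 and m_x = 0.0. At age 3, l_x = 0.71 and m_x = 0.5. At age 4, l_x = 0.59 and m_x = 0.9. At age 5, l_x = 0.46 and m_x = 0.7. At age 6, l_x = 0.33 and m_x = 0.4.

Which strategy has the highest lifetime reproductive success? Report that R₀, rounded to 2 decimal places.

1.34

Strategy A: R₀ = 0.78×0.0 + 0.69×0.0 + 0.54×0.0 + 0.43×0.9 + 0.38×0.5 = 0.5770
Strategy B: R₀ = 0.91×0.0 + 0.71×0.5 + 0.59×0.9 + 0.46×0.7 + 0.33×0.4 = 1.3400
Highest R₀: strategy B with 1.3400.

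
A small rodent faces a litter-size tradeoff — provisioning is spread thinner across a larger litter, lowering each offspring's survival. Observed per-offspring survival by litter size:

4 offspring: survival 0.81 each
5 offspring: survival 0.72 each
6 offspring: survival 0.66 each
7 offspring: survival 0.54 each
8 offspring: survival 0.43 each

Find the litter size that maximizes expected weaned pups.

6

Expected weaned pups = c × s(c):
  c=4: 4 × 0.81 = 3.240
  c=5: 5 × 0.72 = 3.600
  c=6: 6 × 0.66 = 3.960
  c=7: 7 × 0.54 = 3.780
  c=8: 8 × 0.43 = 3.440
Maximum at c = 6 (3.960 weaned pups).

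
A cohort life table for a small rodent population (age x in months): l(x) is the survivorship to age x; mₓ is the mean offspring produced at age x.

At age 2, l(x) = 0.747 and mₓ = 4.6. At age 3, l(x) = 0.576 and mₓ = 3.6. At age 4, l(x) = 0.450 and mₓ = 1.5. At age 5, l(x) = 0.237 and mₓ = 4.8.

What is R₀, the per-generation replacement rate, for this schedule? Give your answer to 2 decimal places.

7.32

R₀ = Σ l(x) mₓ:
  age 2: 0.747 × 4.6 = 3.4362
  age 3: 0.576 × 3.6 = 2.0736
  age 4: 0.450 × 1.5 = 0.6750
  age 5: 0.237 × 4.8 = 1.1376
R₀ = 3.4362 + 2.0736 + 0.6750 + 1.1376 = 7.3224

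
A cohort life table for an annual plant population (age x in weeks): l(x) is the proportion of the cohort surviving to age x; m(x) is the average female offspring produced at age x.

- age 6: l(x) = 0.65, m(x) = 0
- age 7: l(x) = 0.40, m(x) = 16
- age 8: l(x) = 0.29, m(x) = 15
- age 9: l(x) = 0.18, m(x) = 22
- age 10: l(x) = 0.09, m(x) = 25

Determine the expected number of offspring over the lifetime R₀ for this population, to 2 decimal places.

R₀ = Σ l(x) m(x):
  age 6: 0.65 × 0 = 0.0000
  age 7: 0.40 × 16 = 6.4000
  age 8: 0.29 × 15 = 4.3500
  age 9: 0.18 × 22 = 3.9600
  age 10: 0.09 × 25 = 2.2500
R₀ = 0.0000 + 6.4000 + 4.3500 + 3.9600 + 2.2500 = 16.9600

16.96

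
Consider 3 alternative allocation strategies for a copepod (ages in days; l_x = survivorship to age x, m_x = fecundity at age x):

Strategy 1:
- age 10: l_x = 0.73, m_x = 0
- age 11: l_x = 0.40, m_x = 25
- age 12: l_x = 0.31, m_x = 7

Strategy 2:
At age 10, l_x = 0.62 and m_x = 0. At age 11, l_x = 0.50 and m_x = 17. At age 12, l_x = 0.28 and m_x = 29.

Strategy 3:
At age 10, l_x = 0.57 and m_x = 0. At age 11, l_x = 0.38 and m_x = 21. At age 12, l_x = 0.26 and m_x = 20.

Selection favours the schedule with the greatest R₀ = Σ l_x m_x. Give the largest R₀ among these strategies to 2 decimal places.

16.62

Strategy 1: R₀ = 0.73×0 + 0.40×25 + 0.31×7 = 12.1700
Strategy 2: R₀ = 0.62×0 + 0.50×17 + 0.28×29 = 16.6200
Strategy 3: R₀ = 0.57×0 + 0.38×21 + 0.26×20 = 13.1800
Highest R₀: strategy 2 with 16.6200.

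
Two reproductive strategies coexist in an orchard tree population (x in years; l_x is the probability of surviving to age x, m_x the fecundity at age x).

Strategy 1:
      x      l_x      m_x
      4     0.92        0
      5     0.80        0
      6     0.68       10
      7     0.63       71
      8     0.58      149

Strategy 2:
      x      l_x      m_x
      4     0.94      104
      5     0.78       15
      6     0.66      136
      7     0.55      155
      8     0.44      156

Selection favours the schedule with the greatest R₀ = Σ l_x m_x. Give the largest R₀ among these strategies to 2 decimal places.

Strategy 1: R₀ = 0.92×0 + 0.80×0 + 0.68×10 + 0.63×71 + 0.58×149 = 137.9500
Strategy 2: R₀ = 0.94×104 + 0.78×15 + 0.66×136 + 0.55×155 + 0.44×156 = 353.1100
Highest R₀: strategy 2 with 353.1100.

353.11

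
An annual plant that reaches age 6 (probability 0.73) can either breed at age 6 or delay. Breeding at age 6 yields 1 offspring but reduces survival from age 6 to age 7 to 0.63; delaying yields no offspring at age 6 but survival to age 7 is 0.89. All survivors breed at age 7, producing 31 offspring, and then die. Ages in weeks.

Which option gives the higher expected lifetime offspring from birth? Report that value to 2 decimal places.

breed at age 6: R₀ = 0.73 × (1 + 0.63 × 31) = 0.73 × 20.5300 = 14.9869
delay to age 7: R₀ = 0.73 × (0.89 × 31) = 0.73 × 27.5900 = 20.1407
Higher: delay to age 7 (20.1407).

20.14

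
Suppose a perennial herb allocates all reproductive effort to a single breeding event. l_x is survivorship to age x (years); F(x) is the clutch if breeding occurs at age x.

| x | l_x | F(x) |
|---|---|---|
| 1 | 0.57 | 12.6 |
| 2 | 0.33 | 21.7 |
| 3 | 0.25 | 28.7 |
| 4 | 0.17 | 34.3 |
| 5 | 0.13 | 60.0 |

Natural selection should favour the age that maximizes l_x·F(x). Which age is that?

Expected offspring if breeding at age x = l_x × F(x):
  age 1: 0.57 × 12.6 = 7.182
  age 2: 0.33 × 21.7 = 7.161
  age 3: 0.25 × 28.7 = 7.175
  age 4: 0.17 × 34.3 = 5.831
  age 5: 0.13 × 60.0 = 7.800
Maximum at age 5 (7.800).

5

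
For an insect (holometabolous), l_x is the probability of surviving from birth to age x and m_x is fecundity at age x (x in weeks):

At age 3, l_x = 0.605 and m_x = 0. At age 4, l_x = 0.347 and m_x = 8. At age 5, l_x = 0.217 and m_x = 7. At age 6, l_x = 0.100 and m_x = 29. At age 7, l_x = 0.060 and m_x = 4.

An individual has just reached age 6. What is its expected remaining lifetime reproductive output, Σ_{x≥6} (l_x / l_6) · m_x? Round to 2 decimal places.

31.40

l_6 = 0.100. Conditional survival from age 6 to x is l_x / l_6.
  x=6: (0.100/0.100) × 29 = 29.0000
  x=7: (0.060/0.100) × 4 = 2.4000
Sum = 29.0000 + 2.4000 = 31.4000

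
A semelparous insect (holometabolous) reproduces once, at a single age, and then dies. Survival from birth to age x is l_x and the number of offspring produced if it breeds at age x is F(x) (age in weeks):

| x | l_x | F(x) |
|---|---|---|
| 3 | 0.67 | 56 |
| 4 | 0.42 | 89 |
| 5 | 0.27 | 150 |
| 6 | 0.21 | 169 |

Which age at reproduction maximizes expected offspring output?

5

Expected offspring if breeding at age x = l_x × F(x):
  age 3: 0.67 × 56 = 37.520
  age 4: 0.42 × 89 = 37.380
  age 5: 0.27 × 150 = 40.500
  age 6: 0.21 × 169 = 35.490
Maximum at age 5 (40.500).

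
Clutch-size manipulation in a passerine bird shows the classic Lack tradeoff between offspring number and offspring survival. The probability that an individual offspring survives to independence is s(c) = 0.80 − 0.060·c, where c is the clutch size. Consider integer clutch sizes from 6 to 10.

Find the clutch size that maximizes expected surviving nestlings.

7

Expected surviving nestlings = c × s(c):
  c=6: 6 × 0.440 = 2.640
  c=7: 7 × 0.380 = 2.660
  c=8: 8 × 0.320 = 2.560
  c=9: 9 × 0.260 = 2.340
  c=10: 10 × 0.200 = 2.000
Maximum at c = 7 (2.660 surviving nestlings).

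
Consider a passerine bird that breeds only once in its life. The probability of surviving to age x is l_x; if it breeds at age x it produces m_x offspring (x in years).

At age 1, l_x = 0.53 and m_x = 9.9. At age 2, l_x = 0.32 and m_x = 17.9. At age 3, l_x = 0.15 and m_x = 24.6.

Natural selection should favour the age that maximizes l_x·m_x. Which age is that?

Expected offspring if breeding at age x = l_x × m_x:
  age 1: 0.53 × 9.9 = 5.247
  age 2: 0.32 × 17.9 = 5.728
  age 3: 0.15 × 24.6 = 3.690
Maximum at age 2 (5.728).

2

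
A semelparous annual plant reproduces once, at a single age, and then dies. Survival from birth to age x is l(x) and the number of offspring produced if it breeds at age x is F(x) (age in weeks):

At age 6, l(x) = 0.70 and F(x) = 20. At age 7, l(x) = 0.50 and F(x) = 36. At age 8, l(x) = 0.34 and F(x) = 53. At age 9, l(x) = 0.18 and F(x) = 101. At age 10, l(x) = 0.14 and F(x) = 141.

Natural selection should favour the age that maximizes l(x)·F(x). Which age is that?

Expected offspring if breeding at age x = l(x) × F(x):
  age 6: 0.70 × 20 = 14.000
  age 7: 0.50 × 36 = 18.000
  age 8: 0.34 × 53 = 18.020
  age 9: 0.18 × 101 = 18.180
  age 10: 0.14 × 141 = 19.740
Maximum at age 10 (19.740).

10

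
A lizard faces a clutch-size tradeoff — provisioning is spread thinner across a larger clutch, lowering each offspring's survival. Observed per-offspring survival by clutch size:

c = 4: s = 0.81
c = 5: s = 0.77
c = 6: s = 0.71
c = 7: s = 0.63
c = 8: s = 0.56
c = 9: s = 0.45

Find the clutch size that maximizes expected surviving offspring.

Expected surviving offspring = c × s(c):
  c=4: 4 × 0.81 = 3.240
  c=5: 5 × 0.77 = 3.850
  c=6: 6 × 0.71 = 4.260
  c=7: 7 × 0.63 = 4.410
  c=8: 8 × 0.56 = 4.480
  c=9: 9 × 0.45 = 4.050
Maximum at c = 8 (4.480 surviving offspring).

8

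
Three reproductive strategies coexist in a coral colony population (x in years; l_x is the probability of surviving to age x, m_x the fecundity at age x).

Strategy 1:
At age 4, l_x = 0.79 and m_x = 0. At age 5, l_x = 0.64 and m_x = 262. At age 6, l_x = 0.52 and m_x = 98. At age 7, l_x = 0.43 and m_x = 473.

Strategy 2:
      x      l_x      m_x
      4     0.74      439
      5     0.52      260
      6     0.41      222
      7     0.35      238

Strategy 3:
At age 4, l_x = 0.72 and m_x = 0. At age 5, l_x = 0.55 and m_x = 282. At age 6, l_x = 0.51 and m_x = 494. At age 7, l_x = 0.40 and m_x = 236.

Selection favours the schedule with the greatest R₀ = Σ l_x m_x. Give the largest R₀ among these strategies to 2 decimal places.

Strategy 1: R₀ = 0.79×0 + 0.64×262 + 0.52×98 + 0.43×473 = 422.0300
Strategy 2: R₀ = 0.74×439 + 0.52×260 + 0.41×222 + 0.35×238 = 634.3800
Strategy 3: R₀ = 0.72×0 + 0.55×282 + 0.51×494 + 0.40×236 = 501.4400
Highest R₀: strategy 2 with 634.3800.

634.38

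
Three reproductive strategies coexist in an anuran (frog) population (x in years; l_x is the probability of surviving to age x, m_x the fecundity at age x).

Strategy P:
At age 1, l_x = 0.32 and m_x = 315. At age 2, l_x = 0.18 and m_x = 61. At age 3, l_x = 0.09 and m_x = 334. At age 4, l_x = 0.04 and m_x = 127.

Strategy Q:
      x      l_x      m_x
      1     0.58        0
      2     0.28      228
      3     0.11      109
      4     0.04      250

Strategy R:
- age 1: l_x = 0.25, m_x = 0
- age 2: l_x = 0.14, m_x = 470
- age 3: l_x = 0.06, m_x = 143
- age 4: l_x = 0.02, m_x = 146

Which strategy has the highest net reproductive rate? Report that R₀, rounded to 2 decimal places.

Strategy P: R₀ = 0.32×315 + 0.18×61 + 0.09×334 + 0.04×127 = 146.9200
Strategy Q: R₀ = 0.58×0 + 0.28×228 + 0.11×109 + 0.04×250 = 85.8300
Strategy R: R₀ = 0.25×0 + 0.14×470 + 0.06×143 + 0.02×146 = 77.3000
Highest R₀: strategy P with 146.9200.

146.92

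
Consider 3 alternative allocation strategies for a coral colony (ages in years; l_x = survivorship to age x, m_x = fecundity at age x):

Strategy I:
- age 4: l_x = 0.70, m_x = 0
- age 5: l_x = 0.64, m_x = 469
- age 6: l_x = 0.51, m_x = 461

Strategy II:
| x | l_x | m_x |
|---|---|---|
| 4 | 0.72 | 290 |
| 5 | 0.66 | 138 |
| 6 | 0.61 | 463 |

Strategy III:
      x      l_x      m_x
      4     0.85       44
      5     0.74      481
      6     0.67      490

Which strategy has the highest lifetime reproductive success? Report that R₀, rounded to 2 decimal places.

Strategy I: R₀ = 0.70×0 + 0.64×469 + 0.51×461 = 535.2700
Strategy II: R₀ = 0.72×290 + 0.66×138 + 0.61×463 = 582.3100
Strategy III: R₀ = 0.85×44 + 0.74×481 + 0.67×490 = 721.6400
Highest R₀: strategy III with 721.6400.

721.64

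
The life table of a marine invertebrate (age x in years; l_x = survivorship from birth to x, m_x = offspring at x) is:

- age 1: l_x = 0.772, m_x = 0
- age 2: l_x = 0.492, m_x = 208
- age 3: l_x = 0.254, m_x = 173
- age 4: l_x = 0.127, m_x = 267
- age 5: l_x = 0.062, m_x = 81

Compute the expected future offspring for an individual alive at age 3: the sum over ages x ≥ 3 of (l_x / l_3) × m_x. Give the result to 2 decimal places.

326.27

l_3 = 0.254. Conditional survival from age 3 to x is l_x / l_3.
  x=3: (0.254/0.254) × 173 = 173.0000
  x=4: (0.127/0.254) × 267 = 133.5000
  x=5: (0.062/0.254) × 81 = 19.7717
Sum = 173.0000 + 133.5000 + 19.7717 = 326.2717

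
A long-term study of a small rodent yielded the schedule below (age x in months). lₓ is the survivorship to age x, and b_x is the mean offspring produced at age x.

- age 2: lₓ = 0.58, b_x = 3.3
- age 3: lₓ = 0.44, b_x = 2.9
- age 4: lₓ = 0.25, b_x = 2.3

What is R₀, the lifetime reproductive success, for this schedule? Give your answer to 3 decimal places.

R₀ = Σ lₓ b_x:
  age 2: 0.58 × 3.3 = 1.9140
  age 3: 0.44 × 2.9 = 1.2760
  age 4: 0.25 × 2.3 = 0.5750
R₀ = 1.9140 + 1.2760 + 0.5750 = 3.7650

3.765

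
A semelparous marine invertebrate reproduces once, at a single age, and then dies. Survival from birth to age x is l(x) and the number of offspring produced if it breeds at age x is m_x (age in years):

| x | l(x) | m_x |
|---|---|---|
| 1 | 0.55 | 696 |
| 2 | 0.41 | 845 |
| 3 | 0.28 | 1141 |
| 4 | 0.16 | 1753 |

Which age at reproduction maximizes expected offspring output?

Expected offspring if breeding at age x = l(x) × m_x:
  age 1: 0.55 × 696 = 382.800
  age 2: 0.41 × 845 = 346.450
  age 3: 0.28 × 1141 = 319.480
  age 4: 0.16 × 1753 = 280.480
Maximum at age 1 (382.800).

1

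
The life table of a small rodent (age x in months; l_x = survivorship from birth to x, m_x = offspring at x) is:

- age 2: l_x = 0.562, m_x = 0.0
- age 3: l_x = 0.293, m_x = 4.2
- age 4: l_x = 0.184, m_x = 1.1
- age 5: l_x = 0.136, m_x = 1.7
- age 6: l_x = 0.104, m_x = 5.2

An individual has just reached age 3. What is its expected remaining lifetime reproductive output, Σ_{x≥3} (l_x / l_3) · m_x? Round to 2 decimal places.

l_3 = 0.293. Conditional survival from age 3 to x is l_x / l_3.
  x=3: (0.293/0.293) × 4.2 = 4.2000
  x=4: (0.184/0.293) × 1.1 = 0.6908
  x=5: (0.136/0.293) × 1.7 = 0.7891
  x=6: (0.104/0.293) × 5.2 = 1.8457
Sum = 4.2000 + 0.6908 + 0.7891 + 1.8457 = 7.5256

7.53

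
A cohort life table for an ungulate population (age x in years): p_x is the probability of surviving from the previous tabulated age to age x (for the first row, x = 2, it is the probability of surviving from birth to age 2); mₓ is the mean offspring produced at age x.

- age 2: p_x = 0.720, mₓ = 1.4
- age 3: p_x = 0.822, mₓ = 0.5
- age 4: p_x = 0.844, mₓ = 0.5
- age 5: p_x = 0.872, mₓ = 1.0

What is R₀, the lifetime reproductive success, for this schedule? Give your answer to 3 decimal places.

1.989

Survivorship from birth: l_x = p_2·p_3·…·p_x.
  l_2 = 0.72000
  l_3 = 0.59184
  l_4 = 0.49951
  l_5 = 0.43558
R₀ = Σ l_x mₓ:
  age 2: 0.72000 × 1.4 = 1.0080
  age 3: 0.59184 × 0.5 = 0.2959
  age 4: 0.49951 × 0.5 = 0.2498
  age 5: 0.43558 × 1.0 = 0.4356
R₀ = 1.0080 + 0.2959 + 0.2498 + 0.4356 = 1.9893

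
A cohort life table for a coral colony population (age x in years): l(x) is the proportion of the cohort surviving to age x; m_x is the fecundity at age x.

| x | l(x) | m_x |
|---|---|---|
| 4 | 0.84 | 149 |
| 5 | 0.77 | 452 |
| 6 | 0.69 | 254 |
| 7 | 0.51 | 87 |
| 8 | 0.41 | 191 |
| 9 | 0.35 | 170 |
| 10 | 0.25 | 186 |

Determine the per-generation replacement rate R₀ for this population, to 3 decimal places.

877.140

R₀ = Σ l(x) m_x:
  age 4: 0.84 × 149 = 125.1600
  age 5: 0.77 × 452 = 348.0400
  age 6: 0.69 × 254 = 175.2600
  age 7: 0.51 × 87 = 44.3700
  age 8: 0.41 × 191 = 78.3100
  age 9: 0.35 × 170 = 59.5000
  age 10: 0.25 × 186 = 46.5000
R₀ = 125.1600 + 348.0400 + 175.2600 + 44.3700 + 78.3100 + 59.5000 + 46.5000 = 877.1400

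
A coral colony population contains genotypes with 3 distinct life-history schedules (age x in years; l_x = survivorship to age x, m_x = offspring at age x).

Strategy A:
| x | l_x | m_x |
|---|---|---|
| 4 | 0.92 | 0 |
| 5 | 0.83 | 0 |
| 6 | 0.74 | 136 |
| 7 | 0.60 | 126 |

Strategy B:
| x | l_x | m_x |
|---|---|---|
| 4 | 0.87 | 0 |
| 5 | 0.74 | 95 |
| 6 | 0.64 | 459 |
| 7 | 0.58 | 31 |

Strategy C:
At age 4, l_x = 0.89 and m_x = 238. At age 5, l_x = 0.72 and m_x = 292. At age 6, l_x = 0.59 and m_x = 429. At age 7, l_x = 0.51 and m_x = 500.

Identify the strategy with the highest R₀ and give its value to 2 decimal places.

930.17

Strategy A: R₀ = 0.92×0 + 0.83×0 + 0.74×136 + 0.60×126 = 176.2400
Strategy B: R₀ = 0.87×0 + 0.74×95 + 0.64×459 + 0.58×31 = 382.0400
Strategy C: R₀ = 0.89×238 + 0.72×292 + 0.59×429 + 0.51×500 = 930.1700
Highest R₀: strategy C with 930.1700.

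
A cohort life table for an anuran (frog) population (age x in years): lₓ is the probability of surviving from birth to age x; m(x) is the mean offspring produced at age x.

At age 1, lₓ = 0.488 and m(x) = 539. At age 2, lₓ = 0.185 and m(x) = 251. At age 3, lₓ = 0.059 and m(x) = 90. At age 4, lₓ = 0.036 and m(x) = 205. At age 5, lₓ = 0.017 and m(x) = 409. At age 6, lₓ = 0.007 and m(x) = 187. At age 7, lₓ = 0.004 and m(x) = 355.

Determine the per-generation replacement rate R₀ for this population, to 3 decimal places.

R₀ = Σ lₓ m(x):
  age 1: 0.488 × 539 = 263.0320
  age 2: 0.185 × 251 = 46.4350
  age 3: 0.059 × 90 = 5.3100
  age 4: 0.036 × 205 = 7.3800
  age 5: 0.017 × 409 = 6.9530
  age 6: 0.007 × 187 = 1.3090
  age 7: 0.004 × 355 = 1.4200
R₀ = 263.0320 + 46.4350 + 5.3100 + 7.3800 + 6.9530 + 1.3090 + 1.4200 = 331.8390

331.839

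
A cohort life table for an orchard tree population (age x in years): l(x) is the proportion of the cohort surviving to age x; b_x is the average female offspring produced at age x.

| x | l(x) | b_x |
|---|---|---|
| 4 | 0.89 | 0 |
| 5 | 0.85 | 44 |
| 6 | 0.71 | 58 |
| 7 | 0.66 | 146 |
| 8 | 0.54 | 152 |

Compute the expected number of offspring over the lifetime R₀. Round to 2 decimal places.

R₀ = Σ l(x) b_x:
  age 4: 0.89 × 0 = 0.0000
  age 5: 0.85 × 44 = 37.4000
  age 6: 0.71 × 58 = 41.1800
  age 7: 0.66 × 146 = 96.3600
  age 8: 0.54 × 152 = 82.0800
R₀ = 0.0000 + 37.4000 + 41.1800 + 96.3600 + 82.0800 = 257.0200

257.02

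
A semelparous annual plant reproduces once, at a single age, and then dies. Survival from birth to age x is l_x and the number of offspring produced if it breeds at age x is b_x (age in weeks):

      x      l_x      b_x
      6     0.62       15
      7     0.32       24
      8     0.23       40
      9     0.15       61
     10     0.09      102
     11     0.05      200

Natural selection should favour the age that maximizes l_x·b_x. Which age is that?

11

Expected offspring if breeding at age x = l_x × b_x:
  age 6: 0.62 × 15 = 9.300
  age 7: 0.32 × 24 = 7.680
  age 8: 0.23 × 40 = 9.200
  age 9: 0.15 × 61 = 9.150
  age 10: 0.09 × 102 = 9.180
  age 11: 0.05 × 200 = 10.000
Maximum at age 11 (10.000).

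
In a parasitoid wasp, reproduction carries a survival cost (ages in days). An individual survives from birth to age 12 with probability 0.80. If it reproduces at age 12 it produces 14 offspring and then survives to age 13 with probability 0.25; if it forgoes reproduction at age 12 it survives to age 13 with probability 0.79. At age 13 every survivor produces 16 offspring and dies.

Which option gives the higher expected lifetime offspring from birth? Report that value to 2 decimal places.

14.40

breed at age 12: R₀ = 0.80 × (14 + 0.25 × 16) = 0.80 × 18.0000 = 14.4000
delay to age 13: R₀ = 0.80 × (0.79 × 16) = 0.80 × 12.6400 = 10.1120
Higher: breed at age 12 (14.4000).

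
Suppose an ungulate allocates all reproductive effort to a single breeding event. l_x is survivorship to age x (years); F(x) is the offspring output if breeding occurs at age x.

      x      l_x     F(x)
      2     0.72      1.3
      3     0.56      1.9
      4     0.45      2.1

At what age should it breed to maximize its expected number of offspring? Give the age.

Expected offspring if breeding at age x = l_x × F(x):
  age 2: 0.72 × 1.3 = 0.936
  age 3: 0.56 × 1.9 = 1.064
  age 4: 0.45 × 2.1 = 0.945
Maximum at age 3 (1.064).

3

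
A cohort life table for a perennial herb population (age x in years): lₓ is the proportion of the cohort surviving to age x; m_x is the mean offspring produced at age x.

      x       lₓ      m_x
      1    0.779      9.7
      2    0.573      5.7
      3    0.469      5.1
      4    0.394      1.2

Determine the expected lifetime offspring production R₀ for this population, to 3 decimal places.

13.687

R₀ = Σ lₓ m_x:
  age 1: 0.779 × 9.7 = 7.5563
  age 2: 0.573 × 5.7 = 3.2661
  age 3: 0.469 × 5.1 = 2.3919
  age 4: 0.394 × 1.2 = 0.4728
R₀ = 7.5563 + 3.2661 + 2.3919 + 0.4728 = 13.6871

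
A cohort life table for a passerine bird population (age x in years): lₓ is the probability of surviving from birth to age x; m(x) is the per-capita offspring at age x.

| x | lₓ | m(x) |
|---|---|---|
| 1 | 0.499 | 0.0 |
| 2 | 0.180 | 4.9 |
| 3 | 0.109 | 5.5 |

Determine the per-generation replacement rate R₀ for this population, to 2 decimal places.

1.48

R₀ = Σ lₓ m(x):
  age 1: 0.499 × 0.0 = 0.0000
  age 2: 0.180 × 4.9 = 0.8820
  age 3: 0.109 × 5.5 = 0.5995
R₀ = 0.0000 + 0.8820 + 0.5995 = 1.4815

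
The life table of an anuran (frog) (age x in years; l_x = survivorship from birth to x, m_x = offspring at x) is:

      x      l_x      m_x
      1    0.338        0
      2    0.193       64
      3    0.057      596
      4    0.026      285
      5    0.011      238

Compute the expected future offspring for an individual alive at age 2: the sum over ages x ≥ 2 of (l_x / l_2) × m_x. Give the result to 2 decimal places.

291.98

l_2 = 0.193. Conditional survival from age 2 to x is l_x / l_2.
  x=2: (0.193/0.193) × 64 = 64.0000
  x=3: (0.057/0.193) × 596 = 176.0207
  x=4: (0.026/0.193) × 285 = 38.3938
  x=5: (0.011/0.193) × 238 = 13.5648
Sum = 64.0000 + 176.0207 + 38.3938 + 13.5648 = 291.9793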